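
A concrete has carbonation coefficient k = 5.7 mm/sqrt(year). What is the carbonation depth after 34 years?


depth = k * sqrt(t)
= 5.7 * sqrt(34)
= 33.24 mm

33.24


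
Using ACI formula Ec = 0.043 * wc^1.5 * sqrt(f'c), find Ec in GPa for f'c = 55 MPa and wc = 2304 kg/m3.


Ec = 0.043 * 2304^1.5 * sqrt(55) / 1000
= 35.27 GPa

35.27


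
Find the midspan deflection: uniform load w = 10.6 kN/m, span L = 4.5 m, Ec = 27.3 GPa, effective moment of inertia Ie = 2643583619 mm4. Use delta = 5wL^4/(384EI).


Convert: L = 4.5 m = 4500 mm, Ec = 27.3 GPa = 27300 MPa
delta = 5 * 10.6 * 4500^4 / (384 * 27300 * 2643583619)
= 0.78 mm

0.78


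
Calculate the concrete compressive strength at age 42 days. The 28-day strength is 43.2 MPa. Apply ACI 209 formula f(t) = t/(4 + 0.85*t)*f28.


f(42) = 42 / (4 + 0.85 * 42) * 43.2
= 42 / 39.7 * 43.2
= 45.7 MPa

45.7


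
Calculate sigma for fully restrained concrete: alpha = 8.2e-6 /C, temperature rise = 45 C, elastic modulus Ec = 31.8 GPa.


sigma = alpha * dT * Ec
= 8.2e-6 * 45 * 31.8 * 1000
= 11.734 MPa

11.734


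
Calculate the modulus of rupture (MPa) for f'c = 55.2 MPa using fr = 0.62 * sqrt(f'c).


fr = 0.62 * sqrt(55.2)
= 4.606 MPa

4.606


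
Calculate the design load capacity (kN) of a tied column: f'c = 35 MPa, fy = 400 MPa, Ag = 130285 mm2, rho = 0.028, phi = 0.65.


Ast = rho * Ag = 0.028 * 130285 = 3647.98 mm2
phi*Pn = 0.65 * 0.80 * (0.85 * 35 * (130285 - 3647.98) + 400 * 3647.98) / 1000
= 2717.85 kN

2717.85


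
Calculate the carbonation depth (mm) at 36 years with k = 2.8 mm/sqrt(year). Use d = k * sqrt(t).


depth = k * sqrt(t)
= 2.8 * sqrt(36)
= 16.8 mm

16.8


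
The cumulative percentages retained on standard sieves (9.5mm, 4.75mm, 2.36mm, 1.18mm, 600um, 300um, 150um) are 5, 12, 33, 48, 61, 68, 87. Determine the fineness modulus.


FM = sum(cumulative % retained) / 100
= 314 / 100
= 3.14

3.14


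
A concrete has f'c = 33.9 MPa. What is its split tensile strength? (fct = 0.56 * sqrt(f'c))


fct = 0.56 * sqrt(33.9)
= 0.56 * 5.822
= 3.261 MPa

3.261


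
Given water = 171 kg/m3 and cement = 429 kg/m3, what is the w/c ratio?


w/c = water / cement
w/c = 171 / 429 = 0.399

0.399


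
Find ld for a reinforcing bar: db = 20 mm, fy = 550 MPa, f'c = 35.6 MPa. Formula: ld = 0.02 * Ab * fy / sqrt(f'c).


Ab = pi * 20^2 / 4 = 314.159 mm2
ld = 0.02 * 314.159 * 550 / sqrt(35.6)
= 579.2 mm

579.2


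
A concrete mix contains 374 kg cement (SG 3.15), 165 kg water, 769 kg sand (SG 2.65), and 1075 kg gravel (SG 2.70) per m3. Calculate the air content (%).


Vol cement = 374 / (3.15 * 1000) = 0.11873 m3
Vol water = 165 / 1000 = 0.165 m3
Vol sand = 769 / (2.65 * 1000) = 0.290189 m3
Vol gravel = 1075 / (2.70 * 1000) = 0.398148 m3
Total solid + water volume = 0.972067 m3
Air = (1 - 0.972067) * 100 = 2.79%

2.79


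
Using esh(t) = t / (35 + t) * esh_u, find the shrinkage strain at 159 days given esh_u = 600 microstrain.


esh(159) = 159 / (35 + 159) * 600
= 159 / 194 * 600
= 491.8 microstrain

491.8


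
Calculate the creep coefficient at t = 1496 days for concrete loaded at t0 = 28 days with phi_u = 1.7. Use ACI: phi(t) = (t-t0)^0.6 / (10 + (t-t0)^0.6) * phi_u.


dt = 1496 - 28 = 1468
phi = 1468^0.6 / (10 + 1468^0.6) * 1.7
= 1.51

1.51


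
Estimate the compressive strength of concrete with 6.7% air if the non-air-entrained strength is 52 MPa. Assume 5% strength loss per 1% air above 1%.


Strength loss = (6.7 - 1) * 5 = 28.5%
f'c = 52 * (1 - 28.5/100)
= 37.18 MPa

37.18


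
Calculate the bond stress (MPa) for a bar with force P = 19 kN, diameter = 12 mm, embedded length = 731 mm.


u = P / (pi * db * ld)
= 19 * 1000 / (pi * 12 * 731)
= 0.689 MPa

0.689


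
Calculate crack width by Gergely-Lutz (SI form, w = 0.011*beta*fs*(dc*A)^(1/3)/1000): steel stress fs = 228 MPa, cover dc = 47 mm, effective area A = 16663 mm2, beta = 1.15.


w = 0.011 * beta * fs * (dc * A)^(1/3) / 1000
= 0.011 * 1.15 * 228 * (47 * 16663)^(1/3) / 1000
= 0.266 mm

0.266


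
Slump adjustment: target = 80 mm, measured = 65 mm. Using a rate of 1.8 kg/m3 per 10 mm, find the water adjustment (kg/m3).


Difference = 80 - 65 = 15 mm
Water adjustment = 15 * 1.8 / 10 = 2.7 kg/m3

2.7


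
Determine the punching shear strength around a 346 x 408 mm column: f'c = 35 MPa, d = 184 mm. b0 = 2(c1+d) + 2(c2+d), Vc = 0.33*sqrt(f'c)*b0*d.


b0 = 2*(346 + 184) + 2*(408 + 184) = 2244 mm
Vc = 0.33 * sqrt(35) * 2244 * 184 / 1000
= 806.1 kN

806.1


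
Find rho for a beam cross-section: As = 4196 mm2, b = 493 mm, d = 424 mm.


rho = As / (b * d)
= 4196 / (493 * 424)
= 0.0201

0.0201


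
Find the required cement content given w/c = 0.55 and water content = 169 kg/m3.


Cement = water / (w/c)
= 169 / 0.55
= 307.3 kg/m3

307.3


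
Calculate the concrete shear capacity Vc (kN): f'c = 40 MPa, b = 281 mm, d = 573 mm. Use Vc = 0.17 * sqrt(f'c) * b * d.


Vc = 0.17 * sqrt(40) * 281 * 573 / 1000
= 173.12 kN

173.12


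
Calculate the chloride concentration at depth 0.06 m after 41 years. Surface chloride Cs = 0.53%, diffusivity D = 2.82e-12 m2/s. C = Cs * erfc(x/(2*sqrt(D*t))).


t_seconds = 41 * 365.25 * 24 * 3600 = 1293861600.0 s
arg = 0.06 / (2 * sqrt(2.82e-12 * 1293861600.0))
= 0.4967
erfc(0.4967) = 0.4824
C = 0.53 * 0.4824 = 0.2557%

0.2557


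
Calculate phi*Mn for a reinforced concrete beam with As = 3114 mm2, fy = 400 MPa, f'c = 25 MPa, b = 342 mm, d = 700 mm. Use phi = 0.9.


a = As * fy / (0.85 * f'c * b)
= 3114 * 400 / (0.85 * 25 * 342)
= 171.3932 mm
Mn = As * fy * (d - a/2) / 10^6
= 765.1763 kN-m
phi*Mn = 0.9 * 765.1763 = 688.66 kN-m

688.66


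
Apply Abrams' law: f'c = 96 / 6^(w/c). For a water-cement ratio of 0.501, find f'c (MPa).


f'c = 96 / 6^0.501
= 96 / 2.454
= 39.12 MPa

39.12


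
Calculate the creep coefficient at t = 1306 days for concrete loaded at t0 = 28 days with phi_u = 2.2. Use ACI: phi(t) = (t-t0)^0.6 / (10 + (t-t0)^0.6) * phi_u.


dt = 1306 - 28 = 1278
phi = 1278^0.6 / (10 + 1278^0.6) * 2.2
= 1.935

1.935


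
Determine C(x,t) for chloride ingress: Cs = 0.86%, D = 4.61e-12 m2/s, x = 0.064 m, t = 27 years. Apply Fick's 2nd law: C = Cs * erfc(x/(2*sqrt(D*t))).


t_seconds = 27 * 365.25 * 24 * 3600 = 852055200.0 s
arg = 0.064 / (2 * sqrt(4.61e-12 * 852055200.0))
= 0.5106
erfc(0.5106) = 0.4702
C = 0.86 * 0.4702 = 0.4044%

0.4044


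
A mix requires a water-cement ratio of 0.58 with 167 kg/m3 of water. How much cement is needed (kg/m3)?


Cement = water / (w/c)
= 167 / 0.58
= 287.9 kg/m3

287.9


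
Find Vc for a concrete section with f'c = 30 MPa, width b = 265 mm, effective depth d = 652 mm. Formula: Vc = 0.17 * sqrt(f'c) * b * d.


Vc = 0.17 * sqrt(30) * 265 * 652 / 1000
= 160.88 kN

160.88


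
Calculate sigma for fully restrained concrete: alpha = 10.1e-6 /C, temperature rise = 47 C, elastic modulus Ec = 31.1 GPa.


sigma = alpha * dT * Ec
= 10.1e-6 * 47 * 31.1 * 1000
= 14.763 MPa

14.763


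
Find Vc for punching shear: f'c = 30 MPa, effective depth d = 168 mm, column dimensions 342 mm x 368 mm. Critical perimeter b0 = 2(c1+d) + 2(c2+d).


b0 = 2*(342 + 168) + 2*(368 + 168) = 2092 mm
Vc = 0.33 * sqrt(30) * 2092 * 168 / 1000
= 635.25 kN

635.25


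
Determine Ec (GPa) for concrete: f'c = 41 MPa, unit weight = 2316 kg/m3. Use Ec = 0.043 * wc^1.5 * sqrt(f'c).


Ec = 0.043 * 2316^1.5 * sqrt(41) / 1000
= 30.69 GPa

30.69


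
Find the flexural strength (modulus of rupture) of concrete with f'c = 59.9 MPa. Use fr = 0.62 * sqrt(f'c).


fr = 0.62 * sqrt(59.9)
= 4.798 MPa

4.798


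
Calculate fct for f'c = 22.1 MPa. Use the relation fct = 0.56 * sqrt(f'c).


fct = 0.56 * sqrt(22.1)
= 0.56 * 4.701
= 2.633 MPa

2.633


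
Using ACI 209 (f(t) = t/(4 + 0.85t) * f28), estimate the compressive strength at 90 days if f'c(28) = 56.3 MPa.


f(90) = 90 / (4 + 0.85 * 90) * 56.3
= 90 / 80.5 * 56.3
= 62.94 MPa

62.94


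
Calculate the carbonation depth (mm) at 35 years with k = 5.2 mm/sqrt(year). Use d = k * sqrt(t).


depth = k * sqrt(t)
= 5.2 * sqrt(35)
= 30.76 mm

30.76


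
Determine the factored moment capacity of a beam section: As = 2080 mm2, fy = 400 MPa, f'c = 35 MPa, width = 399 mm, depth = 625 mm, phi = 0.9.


a = As * fy / (0.85 * f'c * b)
= 2080 * 400 / (0.85 * 35 * 399)
= 70.0912 mm
Mn = As * fy * (d - a/2) / 10^6
= 490.8421 kN-m
phi*Mn = 0.9 * 490.8421 = 441.76 kN-m

441.76


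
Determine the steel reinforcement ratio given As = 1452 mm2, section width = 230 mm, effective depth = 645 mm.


rho = As / (b * d)
= 1452 / (230 * 645)
= 0.0098

0.0098


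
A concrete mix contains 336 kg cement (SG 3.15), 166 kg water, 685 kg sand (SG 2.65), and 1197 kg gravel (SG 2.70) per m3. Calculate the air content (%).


Vol cement = 336 / (3.15 * 1000) = 0.106667 m3
Vol water = 166 / 1000 = 0.166 m3
Vol sand = 685 / (2.65 * 1000) = 0.258491 m3
Vol gravel = 1197 / (2.70 * 1000) = 0.443333 m3
Total solid + water volume = 0.974491 m3
Air = (1 - 0.974491) * 100 = 2.55%

2.55


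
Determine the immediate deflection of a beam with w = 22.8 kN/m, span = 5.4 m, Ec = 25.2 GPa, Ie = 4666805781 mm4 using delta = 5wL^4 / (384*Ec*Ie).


Convert: L = 5.4 m = 5400 mm, Ec = 25.2 GPa = 25200 MPa
delta = 5 * 22.8 * 5400^4 / (384 * 25200 * 4666805781)
= 2.15 mm

2.15


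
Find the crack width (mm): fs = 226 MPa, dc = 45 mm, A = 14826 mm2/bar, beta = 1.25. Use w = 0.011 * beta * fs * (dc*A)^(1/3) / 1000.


w = 0.011 * beta * fs * (dc * A)^(1/3) / 1000
= 0.011 * 1.25 * 226 * (45 * 14826)^(1/3) / 1000
= 0.272 mm

0.272


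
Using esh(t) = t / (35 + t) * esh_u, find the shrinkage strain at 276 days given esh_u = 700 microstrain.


esh(276) = 276 / (35 + 276) * 700
= 276 / 311 * 700
= 621.2 microstrain

621.2


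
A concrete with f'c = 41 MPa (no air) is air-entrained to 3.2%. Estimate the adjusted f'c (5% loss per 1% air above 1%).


Strength loss = (3.2 - 1) * 5 = 11.0%
f'c = 41 * (1 - 11.0/100)
= 36.49 MPa

36.49


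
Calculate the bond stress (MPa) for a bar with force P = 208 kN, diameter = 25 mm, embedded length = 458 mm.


u = P / (pi * db * ld)
= 208 * 1000 / (pi * 25 * 458)
= 5.782 MPa

5.782


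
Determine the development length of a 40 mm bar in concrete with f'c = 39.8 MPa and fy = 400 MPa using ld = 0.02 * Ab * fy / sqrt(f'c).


Ab = pi * 40^2 / 4 = 1256.637 mm2
ld = 0.02 * 1256.637 * 400 / sqrt(39.8)
= 1593.5 mm

1593.5


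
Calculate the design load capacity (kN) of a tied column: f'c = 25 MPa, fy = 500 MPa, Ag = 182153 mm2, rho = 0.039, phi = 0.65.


Ast = rho * Ag = 0.039 * 182153 = 7103.967 mm2
phi*Pn = 0.65 * 0.80 * (0.85 * 25 * (182153 - 7103.967) + 500 * 7103.967) / 1000
= 3781.32 kN

3781.32


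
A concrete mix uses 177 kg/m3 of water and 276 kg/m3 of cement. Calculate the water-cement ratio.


w/c = water / cement
w/c = 177 / 276 = 0.641

0.641


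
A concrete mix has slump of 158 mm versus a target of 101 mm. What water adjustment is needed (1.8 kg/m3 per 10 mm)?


Difference = 101 - 158 = -57 mm
Water adjustment = -57 * 1.8 / 10 = -10.3 kg/m3

-10.3


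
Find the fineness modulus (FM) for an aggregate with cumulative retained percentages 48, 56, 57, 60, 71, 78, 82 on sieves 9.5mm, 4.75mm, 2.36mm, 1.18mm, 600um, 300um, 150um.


FM = sum(cumulative % retained) / 100
= 452 / 100
= 4.52

4.52


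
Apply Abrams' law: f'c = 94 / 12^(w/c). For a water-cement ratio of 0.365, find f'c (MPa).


f'c = 94 / 12^0.365
= 94 / 2.477
= 37.95 MPa

37.95


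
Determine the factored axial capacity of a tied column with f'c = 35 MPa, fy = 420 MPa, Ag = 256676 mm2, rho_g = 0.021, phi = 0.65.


Ast = rho * Ag = 0.021 * 256676 = 5390.196 mm2
phi*Pn = 0.65 * 0.80 * (0.85 * 35 * (256676 - 5390.196) + 420 * 5390.196) / 1000
= 5064.61 kN

5064.61


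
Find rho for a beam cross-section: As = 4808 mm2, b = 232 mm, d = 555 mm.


rho = As / (b * d)
= 4808 / (232 * 555)
= 0.0373

0.0373


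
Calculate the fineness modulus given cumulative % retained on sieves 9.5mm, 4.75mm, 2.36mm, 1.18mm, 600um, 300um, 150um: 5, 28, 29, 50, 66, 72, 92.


FM = sum(cumulative % retained) / 100
= 342 / 100
= 3.42

3.42


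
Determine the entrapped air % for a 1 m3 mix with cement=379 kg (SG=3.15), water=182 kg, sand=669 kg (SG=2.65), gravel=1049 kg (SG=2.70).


Vol cement = 379 / (3.15 * 1000) = 0.120317 m3
Vol water = 182 / 1000 = 0.182 m3
Vol sand = 669 / (2.65 * 1000) = 0.252453 m3
Vol gravel = 1049 / (2.70 * 1000) = 0.388519 m3
Total solid + water volume = 0.943289 m3
Air = (1 - 0.943289) * 100 = 5.67%

5.67


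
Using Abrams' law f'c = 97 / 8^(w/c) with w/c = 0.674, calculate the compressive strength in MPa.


f'c = 97 / 8^0.674
= 97 / 4.061
= 23.88 MPa

23.88


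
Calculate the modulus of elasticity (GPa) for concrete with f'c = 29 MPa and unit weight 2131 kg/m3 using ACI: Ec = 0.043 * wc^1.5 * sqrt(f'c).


Ec = 0.043 * 2131^1.5 * sqrt(29) / 1000
= 22.78 GPa

22.78


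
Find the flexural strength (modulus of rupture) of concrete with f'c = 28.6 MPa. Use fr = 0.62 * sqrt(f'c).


fr = 0.62 * sqrt(28.6)
= 3.316 MPa

3.316


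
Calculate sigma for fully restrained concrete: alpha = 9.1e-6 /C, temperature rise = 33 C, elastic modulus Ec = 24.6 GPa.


sigma = alpha * dT * Ec
= 9.1e-6 * 33 * 24.6 * 1000
= 7.387 MPa

7.387


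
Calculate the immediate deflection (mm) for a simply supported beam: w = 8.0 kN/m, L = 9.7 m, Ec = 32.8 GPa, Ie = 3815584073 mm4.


Convert: L = 9.7 m = 9700 mm, Ec = 32.8 GPa = 32800 MPa
delta = 5 * 8.0 * 9700^4 / (384 * 32800 * 3815584073)
= 7.37 mm

7.37


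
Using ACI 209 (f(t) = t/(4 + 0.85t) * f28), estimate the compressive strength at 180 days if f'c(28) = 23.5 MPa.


f(180) = 180 / (4 + 0.85 * 180) * 23.5
= 180 / 157.0 * 23.5
= 26.94 MPa

26.94


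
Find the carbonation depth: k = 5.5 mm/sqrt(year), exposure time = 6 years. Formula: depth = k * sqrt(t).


depth = k * sqrt(t)
= 5.5 * sqrt(6)
= 13.47 mm

13.47


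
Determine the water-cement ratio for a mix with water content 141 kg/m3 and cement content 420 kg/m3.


w/c = water / cement
w/c = 141 / 420 = 0.336

0.336


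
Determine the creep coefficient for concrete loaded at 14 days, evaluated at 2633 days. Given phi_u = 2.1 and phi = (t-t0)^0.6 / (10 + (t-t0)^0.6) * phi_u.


dt = 2633 - 14 = 2619
phi = 2619^0.6 / (10 + 2619^0.6) * 2.1
= 1.928

1.928


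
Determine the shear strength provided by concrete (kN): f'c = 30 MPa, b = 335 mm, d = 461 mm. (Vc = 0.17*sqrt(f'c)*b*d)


Vc = 0.17 * sqrt(30) * 335 * 461 / 1000
= 143.8 kN

143.8


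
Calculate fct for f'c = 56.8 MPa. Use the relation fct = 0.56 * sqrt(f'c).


fct = 0.56 * sqrt(56.8)
= 0.56 * 7.537
= 4.22 MPa

4.22


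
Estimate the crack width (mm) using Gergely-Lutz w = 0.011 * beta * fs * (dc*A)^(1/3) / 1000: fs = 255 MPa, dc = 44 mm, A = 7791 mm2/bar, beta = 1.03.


w = 0.011 * beta * fs * (dc * A)^(1/3) / 1000
= 0.011 * 1.03 * 255 * (44 * 7791)^(1/3) / 1000
= 0.202 mm

0.202


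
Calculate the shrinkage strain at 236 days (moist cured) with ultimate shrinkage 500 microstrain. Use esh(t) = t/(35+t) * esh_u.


esh(236) = 236 / (35 + 236) * 500
= 236 / 271 * 500
= 435.4 microstrain

435.4


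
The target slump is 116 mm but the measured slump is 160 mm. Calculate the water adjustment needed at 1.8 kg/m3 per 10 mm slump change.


Difference = 116 - 160 = -44 mm
Water adjustment = -44 * 1.8 / 10 = -7.9 kg/m3

-7.9


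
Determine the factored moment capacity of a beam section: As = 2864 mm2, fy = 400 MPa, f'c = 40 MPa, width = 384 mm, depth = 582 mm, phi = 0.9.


a = As * fy / (0.85 * f'c * b)
= 2864 * 400 / (0.85 * 40 * 384)
= 87.7451 mm
Mn = As * fy * (d - a/2) / 10^6
= 616.4788 kN-m
phi*Mn = 0.9 * 616.4788 = 554.83 kN-m

554.83


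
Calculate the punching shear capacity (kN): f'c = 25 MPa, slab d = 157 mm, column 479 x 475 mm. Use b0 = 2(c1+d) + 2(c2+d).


b0 = 2*(479 + 157) + 2*(475 + 157) = 2536 mm
Vc = 0.33 * sqrt(25) * 2536 * 157 / 1000
= 656.95 kN

656.95


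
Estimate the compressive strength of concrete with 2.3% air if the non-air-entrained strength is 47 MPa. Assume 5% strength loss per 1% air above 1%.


Strength loss = (2.3 - 1) * 5 = 6.5%
f'c = 47 * (1 - 6.5/100)
= 43.95 MPa

43.95


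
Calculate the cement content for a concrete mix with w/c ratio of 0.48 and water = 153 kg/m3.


Cement = water / (w/c)
= 153 / 0.48
= 318.8 kg/m3

318.8


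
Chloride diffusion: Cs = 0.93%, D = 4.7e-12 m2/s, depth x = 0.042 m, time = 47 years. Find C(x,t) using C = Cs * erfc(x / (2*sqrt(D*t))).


t_seconds = 47 * 365.25 * 24 * 3600 = 1483207200.0 s
arg = 0.042 / (2 * sqrt(4.7e-12 * 1483207200.0))
= 0.2515
erfc(0.2515) = 0.7221
C = 0.93 * 0.7221 = 0.6715%

0.6715


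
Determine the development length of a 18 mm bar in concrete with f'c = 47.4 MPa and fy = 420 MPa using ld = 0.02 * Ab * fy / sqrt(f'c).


Ab = pi * 18^2 / 4 = 254.469 mm2
ld = 0.02 * 254.469 * 420 / sqrt(47.4)
= 310.5 mm

310.5


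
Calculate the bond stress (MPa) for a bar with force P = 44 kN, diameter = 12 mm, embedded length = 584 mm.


u = P / (pi * db * ld)
= 44 * 1000 / (pi * 12 * 584)
= 1.999 MPa

1.999


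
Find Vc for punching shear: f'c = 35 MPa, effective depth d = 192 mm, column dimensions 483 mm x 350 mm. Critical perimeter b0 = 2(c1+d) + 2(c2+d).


b0 = 2*(483 + 192) + 2*(350 + 192) = 2434 mm
Vc = 0.33 * sqrt(35) * 2434 * 192 / 1000
= 912.37 kN

912.37


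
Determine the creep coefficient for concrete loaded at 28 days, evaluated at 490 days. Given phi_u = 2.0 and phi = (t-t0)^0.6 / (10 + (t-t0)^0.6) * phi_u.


dt = 490 - 28 = 462
phi = 462^0.6 / (10 + 462^0.6) * 2.0
= 1.598

1.598


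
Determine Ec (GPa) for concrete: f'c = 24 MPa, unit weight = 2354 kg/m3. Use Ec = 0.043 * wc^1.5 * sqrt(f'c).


Ec = 0.043 * 2354^1.5 * sqrt(24) / 1000
= 24.06 GPa

24.06


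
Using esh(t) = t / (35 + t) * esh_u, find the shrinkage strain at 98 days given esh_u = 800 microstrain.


esh(98) = 98 / (35 + 98) * 800
= 98 / 133 * 800
= 589.5 microstrain

589.5


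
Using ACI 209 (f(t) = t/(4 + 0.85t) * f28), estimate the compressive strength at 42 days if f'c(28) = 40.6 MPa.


f(42) = 42 / (4 + 0.85 * 42) * 40.6
= 42 / 39.7 * 40.6
= 42.95 MPa

42.95


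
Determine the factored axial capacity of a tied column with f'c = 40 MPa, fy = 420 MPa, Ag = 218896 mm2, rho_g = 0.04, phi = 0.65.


Ast = rho * Ag = 0.04 * 218896 = 8755.84 mm2
phi*Pn = 0.65 * 0.80 * (0.85 * 40 * (218896 - 8755.84) + 420 * 8755.84) / 1000
= 5627.55 kN

5627.55


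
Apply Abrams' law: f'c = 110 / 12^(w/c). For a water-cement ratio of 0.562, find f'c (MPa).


f'c = 110 / 12^0.562
= 110 / 4.041
= 27.22 MPa

27.22


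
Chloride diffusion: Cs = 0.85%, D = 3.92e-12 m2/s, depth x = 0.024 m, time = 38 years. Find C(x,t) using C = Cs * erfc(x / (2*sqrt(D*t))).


t_seconds = 38 * 365.25 * 24 * 3600 = 1199188800.0 s
arg = 0.024 / (2 * sqrt(3.92e-12 * 1199188800.0))
= 0.175
erfc(0.175) = 0.8045
C = 0.85 * 0.8045 = 0.6838%

0.6838


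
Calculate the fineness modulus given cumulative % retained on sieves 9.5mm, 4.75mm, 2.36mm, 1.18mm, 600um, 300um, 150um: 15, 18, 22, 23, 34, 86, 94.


FM = sum(cumulative % retained) / 100
= 292 / 100
= 2.92

2.92


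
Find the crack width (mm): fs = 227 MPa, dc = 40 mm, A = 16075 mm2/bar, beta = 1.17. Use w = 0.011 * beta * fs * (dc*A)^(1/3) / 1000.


w = 0.011 * beta * fs * (dc * A)^(1/3) / 1000
= 0.011 * 1.17 * 227 * (40 * 16075)^(1/3) / 1000
= 0.252 mm

0.252


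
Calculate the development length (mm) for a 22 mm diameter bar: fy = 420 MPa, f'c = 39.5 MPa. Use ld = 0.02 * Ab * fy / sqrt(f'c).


Ab = pi * 22^2 / 4 = 380.133 mm2
ld = 0.02 * 380.133 * 420 / sqrt(39.5)
= 508.1 mm

508.1


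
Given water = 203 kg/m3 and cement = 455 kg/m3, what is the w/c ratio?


w/c = water / cement
w/c = 203 / 455 = 0.446

0.446


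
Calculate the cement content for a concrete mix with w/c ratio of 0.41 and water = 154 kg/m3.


Cement = water / (w/c)
= 154 / 0.41
= 375.6 kg/m3

375.6


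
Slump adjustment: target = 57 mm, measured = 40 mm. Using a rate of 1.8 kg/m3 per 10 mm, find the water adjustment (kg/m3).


Difference = 57 - 40 = 17 mm
Water adjustment = 17 * 1.8 / 10 = 3.1 kg/m3

3.1


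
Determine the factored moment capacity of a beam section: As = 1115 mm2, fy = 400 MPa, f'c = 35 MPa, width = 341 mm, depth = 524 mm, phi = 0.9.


a = As * fy / (0.85 * f'c * b)
= 1115 * 400 / (0.85 * 35 * 341)
= 43.9636 mm
Mn = As * fy * (d - a/2) / 10^6
= 223.9001 kN-m
phi*Mn = 0.9 * 223.9001 = 201.51 kN-m

201.51


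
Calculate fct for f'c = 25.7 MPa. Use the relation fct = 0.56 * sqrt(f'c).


fct = 0.56 * sqrt(25.7)
= 0.56 * 5.07
= 2.839 MPa

2.839


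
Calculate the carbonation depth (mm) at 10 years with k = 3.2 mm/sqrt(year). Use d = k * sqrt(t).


depth = k * sqrt(t)
= 3.2 * sqrt(10)
= 10.12 mm

10.12


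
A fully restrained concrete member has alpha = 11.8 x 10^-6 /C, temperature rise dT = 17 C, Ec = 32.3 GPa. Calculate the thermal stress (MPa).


sigma = alpha * dT * Ec
= 11.8e-6 * 17 * 32.3 * 1000
= 6.479 MPa

6.479


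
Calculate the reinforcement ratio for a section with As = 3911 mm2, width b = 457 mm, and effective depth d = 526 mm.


rho = As / (b * d)
= 3911 / (457 * 526)
= 0.0163

0.0163


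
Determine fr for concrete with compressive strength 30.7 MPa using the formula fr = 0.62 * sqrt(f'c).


fr = 0.62 * sqrt(30.7)
= 3.435 MPa

3.435


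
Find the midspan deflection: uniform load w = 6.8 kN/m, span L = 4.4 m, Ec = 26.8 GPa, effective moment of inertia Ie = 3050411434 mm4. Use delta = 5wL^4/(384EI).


Convert: L = 4.4 m = 4400 mm, Ec = 26.8 GPa = 26800 MPa
delta = 5 * 6.8 * 4400^4 / (384 * 26800 * 3050411434)
= 0.41 mm

0.41


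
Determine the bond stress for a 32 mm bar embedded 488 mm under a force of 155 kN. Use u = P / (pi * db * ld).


u = P / (pi * db * ld)
= 155 * 1000 / (pi * 32 * 488)
= 3.159 MPa

3.159


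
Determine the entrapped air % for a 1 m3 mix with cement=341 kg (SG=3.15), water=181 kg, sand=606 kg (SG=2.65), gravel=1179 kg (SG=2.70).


Vol cement = 341 / (3.15 * 1000) = 0.108254 m3
Vol water = 181 / 1000 = 0.181 m3
Vol sand = 606 / (2.65 * 1000) = 0.228679 m3
Vol gravel = 1179 / (2.70 * 1000) = 0.436667 m3
Total solid + water volume = 0.9546 m3
Air = (1 - 0.9546) * 100 = 4.54%

4.54


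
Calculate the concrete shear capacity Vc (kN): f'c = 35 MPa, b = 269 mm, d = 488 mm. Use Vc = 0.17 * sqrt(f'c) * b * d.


Vc = 0.17 * sqrt(35) * 269 * 488 / 1000
= 132.02 kN

132.02


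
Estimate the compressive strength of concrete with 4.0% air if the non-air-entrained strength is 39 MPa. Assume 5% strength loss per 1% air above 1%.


Strength loss = (4.0 - 1) * 5 = 15.0%
f'c = 39 * (1 - 15.0/100)
= 33.15 MPa

33.15


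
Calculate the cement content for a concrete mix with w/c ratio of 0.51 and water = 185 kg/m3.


Cement = water / (w/c)
= 185 / 0.51
= 362.7 kg/m3

362.7


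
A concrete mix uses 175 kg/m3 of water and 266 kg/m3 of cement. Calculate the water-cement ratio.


w/c = water / cement
w/c = 175 / 266 = 0.658

0.658


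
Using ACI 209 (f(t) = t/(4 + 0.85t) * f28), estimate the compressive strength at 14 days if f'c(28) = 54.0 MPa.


f(14) = 14 / (4 + 0.85 * 14) * 54.0
= 14 / 15.9 * 54.0
= 47.55 MPa

47.55


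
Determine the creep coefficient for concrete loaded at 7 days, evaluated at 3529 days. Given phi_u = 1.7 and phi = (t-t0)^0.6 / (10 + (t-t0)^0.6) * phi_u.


dt = 3529 - 7 = 3522
phi = 3522^0.6 / (10 + 3522^0.6) * 1.7
= 1.582

1.582


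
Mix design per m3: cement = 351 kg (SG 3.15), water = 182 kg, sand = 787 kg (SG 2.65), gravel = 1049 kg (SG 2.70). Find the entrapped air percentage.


Vol cement = 351 / (3.15 * 1000) = 0.111429 m3
Vol water = 182 / 1000 = 0.182 m3
Vol sand = 787 / (2.65 * 1000) = 0.296981 m3
Vol gravel = 1049 / (2.70 * 1000) = 0.388519 m3
Total solid + water volume = 0.978928 m3
Air = (1 - 0.978928) * 100 = 2.11%

2.11


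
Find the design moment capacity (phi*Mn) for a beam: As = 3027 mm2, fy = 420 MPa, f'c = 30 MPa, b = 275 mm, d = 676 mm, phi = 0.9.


a = As * fy / (0.85 * f'c * b)
= 3027 * 420 / (0.85 * 30 * 275)
= 181.2963 mm
Mn = As * fy * (d - a/2) / 10^6
= 744.1812 kN-m
phi*Mn = 0.9 * 744.1812 = 669.76 kN-m

669.76


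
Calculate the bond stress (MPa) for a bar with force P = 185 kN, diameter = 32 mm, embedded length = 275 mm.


u = P / (pi * db * ld)
= 185 * 1000 / (pi * 32 * 275)
= 6.692 MPa

6.692


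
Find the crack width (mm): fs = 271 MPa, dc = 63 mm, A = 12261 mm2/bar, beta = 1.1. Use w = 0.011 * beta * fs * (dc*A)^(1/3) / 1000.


w = 0.011 * beta * fs * (dc * A)^(1/3) / 1000
= 0.011 * 1.1 * 271 * (63 * 12261)^(1/3) / 1000
= 0.301 mm

0.301


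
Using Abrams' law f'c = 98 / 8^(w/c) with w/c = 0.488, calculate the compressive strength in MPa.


f'c = 98 / 8^0.488
= 98 / 2.759
= 35.52 MPa

35.52


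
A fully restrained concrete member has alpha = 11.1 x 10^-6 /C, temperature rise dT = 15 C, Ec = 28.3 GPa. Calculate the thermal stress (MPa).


sigma = alpha * dT * Ec
= 11.1e-6 * 15 * 28.3 * 1000
= 4.712 MPa

4.712


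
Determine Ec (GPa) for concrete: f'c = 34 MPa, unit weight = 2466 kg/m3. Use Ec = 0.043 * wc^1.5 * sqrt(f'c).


Ec = 0.043 * 2466^1.5 * sqrt(34) / 1000
= 30.7 GPa

30.7


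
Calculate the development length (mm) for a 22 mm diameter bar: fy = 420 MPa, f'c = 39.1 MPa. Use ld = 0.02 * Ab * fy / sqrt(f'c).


Ab = pi * 22^2 / 4 = 380.133 mm2
ld = 0.02 * 380.133 * 420 / sqrt(39.1)
= 510.7 mm

510.7


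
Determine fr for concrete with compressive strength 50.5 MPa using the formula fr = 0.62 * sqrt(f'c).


fr = 0.62 * sqrt(50.5)
= 4.406 MPa

4.406


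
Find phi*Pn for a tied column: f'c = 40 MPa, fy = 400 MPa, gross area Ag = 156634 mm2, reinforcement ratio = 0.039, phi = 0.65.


Ast = rho * Ag = 0.039 * 156634 = 6108.726 mm2
phi*Pn = 0.65 * 0.80 * (0.85 * 40 * (156634 - 6108.726) + 400 * 6108.726) / 1000
= 3931.9 kN

3931.9


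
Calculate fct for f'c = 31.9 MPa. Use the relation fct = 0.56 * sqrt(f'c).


fct = 0.56 * sqrt(31.9)
= 0.56 * 5.648
= 3.163 MPa

3.163


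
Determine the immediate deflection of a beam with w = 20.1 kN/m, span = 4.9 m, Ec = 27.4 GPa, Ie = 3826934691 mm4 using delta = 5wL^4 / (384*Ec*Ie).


Convert: L = 4.9 m = 4900 mm, Ec = 27.4 GPa = 27400 MPa
delta = 5 * 20.1 * 4900^4 / (384 * 27400 * 3826934691)
= 1.44 mm

1.44


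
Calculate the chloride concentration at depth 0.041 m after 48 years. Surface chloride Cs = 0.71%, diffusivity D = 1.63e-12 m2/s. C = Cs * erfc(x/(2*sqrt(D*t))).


t_seconds = 48 * 365.25 * 24 * 3600 = 1514764800.0 s
arg = 0.041 / (2 * sqrt(1.63e-12 * 1514764800.0))
= 0.4126
erfc(0.4126) = 0.5596
C = 0.71 * 0.5596 = 0.3973%

0.3973


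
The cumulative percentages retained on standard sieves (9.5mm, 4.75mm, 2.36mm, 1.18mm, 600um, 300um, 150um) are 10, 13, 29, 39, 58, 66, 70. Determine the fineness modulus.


FM = sum(cumulative % retained) / 100
= 285 / 100
= 2.85

2.85


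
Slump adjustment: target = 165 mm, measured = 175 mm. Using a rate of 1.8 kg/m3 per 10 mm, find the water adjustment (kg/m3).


Difference = 165 - 175 = -10 mm
Water adjustment = -10 * 1.8 / 10 = -1.8 kg/m3

-1.8


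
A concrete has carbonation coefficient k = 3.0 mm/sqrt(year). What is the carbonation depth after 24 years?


depth = k * sqrt(t)
= 3.0 * sqrt(24)
= 14.7 mm

14.7


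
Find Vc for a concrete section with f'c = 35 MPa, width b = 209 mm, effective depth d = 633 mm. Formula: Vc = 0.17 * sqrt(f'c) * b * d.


Vc = 0.17 * sqrt(35) * 209 * 633 / 1000
= 133.06 kN

133.06


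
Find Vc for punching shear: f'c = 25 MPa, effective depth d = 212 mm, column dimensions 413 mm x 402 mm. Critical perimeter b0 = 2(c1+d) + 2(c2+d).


b0 = 2*(413 + 212) + 2*(402 + 212) = 2478 mm
Vc = 0.33 * sqrt(25) * 2478 * 212 / 1000
= 866.8 kN

866.8


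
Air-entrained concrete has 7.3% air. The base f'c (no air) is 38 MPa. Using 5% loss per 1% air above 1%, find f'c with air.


Strength loss = (7.3 - 1) * 5 = 31.5%
f'c = 38 * (1 - 31.5/100)
= 26.03 MPa

26.03


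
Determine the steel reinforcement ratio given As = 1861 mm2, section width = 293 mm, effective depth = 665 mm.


rho = As / (b * d)
= 1861 / (293 * 665)
= 0.0096

0.0096


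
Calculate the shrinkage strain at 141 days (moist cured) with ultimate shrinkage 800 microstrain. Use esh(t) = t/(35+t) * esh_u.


esh(141) = 141 / (35 + 141) * 800
= 141 / 176 * 800
= 640.9 microstrain

640.9


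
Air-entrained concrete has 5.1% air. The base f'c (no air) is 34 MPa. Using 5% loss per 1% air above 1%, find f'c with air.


Strength loss = (5.1 - 1) * 5 = 20.5%
f'c = 34 * (1 - 20.5/100)
= 27.03 MPa

27.03


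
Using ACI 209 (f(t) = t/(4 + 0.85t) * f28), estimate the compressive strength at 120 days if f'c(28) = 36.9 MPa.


f(120) = 120 / (4 + 0.85 * 120) * 36.9
= 120 / 106.0 * 36.9
= 41.77 MPa

41.77


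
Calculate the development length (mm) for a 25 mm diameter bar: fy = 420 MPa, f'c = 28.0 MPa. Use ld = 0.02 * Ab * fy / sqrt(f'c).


Ab = pi * 25^2 / 4 = 490.874 mm2
ld = 0.02 * 490.874 * 420 / sqrt(28.0)
= 779.2 mm

779.2


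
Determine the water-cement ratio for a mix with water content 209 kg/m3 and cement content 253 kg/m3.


w/c = water / cement
w/c = 209 / 253 = 0.826

0.826


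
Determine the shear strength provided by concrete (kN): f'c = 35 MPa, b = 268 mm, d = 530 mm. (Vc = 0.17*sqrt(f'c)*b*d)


Vc = 0.17 * sqrt(35) * 268 * 530 / 1000
= 142.85 kN

142.85


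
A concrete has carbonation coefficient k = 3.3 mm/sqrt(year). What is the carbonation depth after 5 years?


depth = k * sqrt(t)
= 3.3 * sqrt(5)
= 7.38 mm

7.38


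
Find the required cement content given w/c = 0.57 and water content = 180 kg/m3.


Cement = water / (w/c)
= 180 / 0.57
= 315.8 kg/m3

315.8


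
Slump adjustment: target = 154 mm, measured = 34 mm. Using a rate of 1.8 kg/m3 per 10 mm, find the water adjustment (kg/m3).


Difference = 154 - 34 = 120 mm
Water adjustment = 120 * 1.8 / 10 = 21.6 kg/m3

21.6


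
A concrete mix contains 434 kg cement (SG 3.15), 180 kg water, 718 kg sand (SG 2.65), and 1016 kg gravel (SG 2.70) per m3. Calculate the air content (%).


Vol cement = 434 / (3.15 * 1000) = 0.137778 m3
Vol water = 180 / 1000 = 0.18 m3
Vol sand = 718 / (2.65 * 1000) = 0.270943 m3
Vol gravel = 1016 / (2.70 * 1000) = 0.376296 m3
Total solid + water volume = 0.965017 m3
Air = (1 - 0.965017) * 100 = 3.5%

3.5


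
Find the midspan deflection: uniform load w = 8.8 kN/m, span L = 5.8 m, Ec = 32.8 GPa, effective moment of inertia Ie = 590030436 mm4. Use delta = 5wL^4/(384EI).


Convert: L = 5.8 m = 5800 mm, Ec = 32.8 GPa = 32800 MPa
delta = 5 * 8.8 * 5800^4 / (384 * 32800 * 590030436)
= 6.7 mm

6.7


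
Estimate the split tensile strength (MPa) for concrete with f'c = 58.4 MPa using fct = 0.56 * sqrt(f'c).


fct = 0.56 * sqrt(58.4)
= 0.56 * 7.642
= 4.28 MPa

4.28


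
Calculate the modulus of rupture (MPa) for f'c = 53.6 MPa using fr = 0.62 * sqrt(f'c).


fr = 0.62 * sqrt(53.6)
= 4.539 MPa

4.539


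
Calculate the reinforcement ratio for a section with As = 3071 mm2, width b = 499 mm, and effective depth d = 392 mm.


rho = As / (b * d)
= 3071 / (499 * 392)
= 0.0157

0.0157


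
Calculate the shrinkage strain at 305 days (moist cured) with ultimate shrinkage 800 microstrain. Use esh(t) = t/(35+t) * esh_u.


esh(305) = 305 / (35 + 305) * 800
= 305 / 340 * 800
= 717.6 microstrain

717.6


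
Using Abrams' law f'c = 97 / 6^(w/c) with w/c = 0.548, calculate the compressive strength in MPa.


f'c = 97 / 6^0.548
= 97 / 2.669
= 36.34 MPa

36.34


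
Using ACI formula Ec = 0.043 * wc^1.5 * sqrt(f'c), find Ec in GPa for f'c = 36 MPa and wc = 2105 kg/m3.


Ec = 0.043 * 2105^1.5 * sqrt(36) / 1000
= 24.92 GPa

24.92


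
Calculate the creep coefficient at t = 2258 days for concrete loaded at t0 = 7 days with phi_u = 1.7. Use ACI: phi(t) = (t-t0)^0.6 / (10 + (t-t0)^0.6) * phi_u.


dt = 2258 - 7 = 2251
phi = 2251^0.6 / (10 + 2251^0.6) * 1.7
= 1.549

1.549


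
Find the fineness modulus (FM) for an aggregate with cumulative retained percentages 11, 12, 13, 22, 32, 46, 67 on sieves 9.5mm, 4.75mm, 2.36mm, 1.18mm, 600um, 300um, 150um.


FM = sum(cumulative % retained) / 100
= 203 / 100
= 2.03

2.03


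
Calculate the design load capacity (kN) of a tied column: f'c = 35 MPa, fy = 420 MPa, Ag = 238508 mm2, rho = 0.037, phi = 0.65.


Ast = rho * Ag = 0.037 * 238508 = 8824.796 mm2
phi*Pn = 0.65 * 0.80 * (0.85 * 35 * (238508 - 8824.796) + 420 * 8824.796) / 1000
= 5480.53 kN

5480.53


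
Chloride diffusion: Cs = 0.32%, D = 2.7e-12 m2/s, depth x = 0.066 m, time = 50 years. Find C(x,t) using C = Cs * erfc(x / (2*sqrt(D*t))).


t_seconds = 50 * 365.25 * 24 * 3600 = 1577880000.0 s
arg = 0.066 / (2 * sqrt(2.7e-12 * 1577880000.0))
= 0.5056
erfc(0.5056) = 0.4746
C = 0.32 * 0.4746 = 0.1519%

0.1519


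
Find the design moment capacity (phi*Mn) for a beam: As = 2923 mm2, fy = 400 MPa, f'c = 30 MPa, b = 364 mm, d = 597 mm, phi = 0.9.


a = As * fy / (0.85 * f'c * b)
= 2923 * 400 / (0.85 * 30 * 364)
= 125.9642 mm
Mn = As * fy * (d - a/2) / 10^6
= 624.3737 kN-m
phi*Mn = 0.9 * 624.3737 = 561.94 kN-m

561.94


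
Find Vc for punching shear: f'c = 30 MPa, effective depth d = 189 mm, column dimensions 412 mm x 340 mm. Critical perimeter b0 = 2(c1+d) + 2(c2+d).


b0 = 2*(412 + 189) + 2*(340 + 189) = 2260 mm
Vc = 0.33 * sqrt(30) * 2260 * 189 / 1000
= 772.05 kN

772.05


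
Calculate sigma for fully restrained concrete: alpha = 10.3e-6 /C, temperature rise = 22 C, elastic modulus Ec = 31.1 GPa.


sigma = alpha * dT * Ec
= 10.3e-6 * 22 * 31.1 * 1000
= 7.047 MPa

7.047


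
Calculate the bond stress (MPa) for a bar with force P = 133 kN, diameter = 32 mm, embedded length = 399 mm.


u = P / (pi * db * ld)
= 133 * 1000 / (pi * 32 * 399)
= 3.316 MPa

3.316


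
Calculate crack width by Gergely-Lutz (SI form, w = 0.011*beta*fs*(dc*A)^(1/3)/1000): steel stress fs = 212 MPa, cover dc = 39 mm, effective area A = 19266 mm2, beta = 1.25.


w = 0.011 * beta * fs * (dc * A)^(1/3) / 1000
= 0.011 * 1.25 * 212 * (39 * 19266)^(1/3) / 1000
= 0.265 mm

0.265


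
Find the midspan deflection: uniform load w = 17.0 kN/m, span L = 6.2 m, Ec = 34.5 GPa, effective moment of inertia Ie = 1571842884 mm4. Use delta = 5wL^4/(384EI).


Convert: L = 6.2 m = 6200 mm, Ec = 34.5 GPa = 34500 MPa
delta = 5 * 17.0 * 6200^4 / (384 * 34500 * 1571842884)
= 6.03 mm

6.03


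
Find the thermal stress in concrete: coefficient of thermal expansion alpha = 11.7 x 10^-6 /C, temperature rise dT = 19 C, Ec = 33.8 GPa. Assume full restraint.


sigma = alpha * dT * Ec
= 11.7e-6 * 19 * 33.8 * 1000
= 7.514 MPa

7.514


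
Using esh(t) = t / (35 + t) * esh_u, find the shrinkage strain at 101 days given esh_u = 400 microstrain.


esh(101) = 101 / (35 + 101) * 400
= 101 / 136 * 400
= 297.1 microstrain

297.1


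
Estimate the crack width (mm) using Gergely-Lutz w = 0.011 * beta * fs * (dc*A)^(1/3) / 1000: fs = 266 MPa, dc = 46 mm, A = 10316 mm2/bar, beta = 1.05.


w = 0.011 * beta * fs * (dc * A)^(1/3) / 1000
= 0.011 * 1.05 * 266 * (46 * 10316)^(1/3) / 1000
= 0.24 mm

0.24


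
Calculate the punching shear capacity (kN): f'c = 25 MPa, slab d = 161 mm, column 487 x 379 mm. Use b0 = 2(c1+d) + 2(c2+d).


b0 = 2*(487 + 161) + 2*(379 + 161) = 2376 mm
Vc = 0.33 * sqrt(25) * 2376 * 161 / 1000
= 631.18 kN

631.18


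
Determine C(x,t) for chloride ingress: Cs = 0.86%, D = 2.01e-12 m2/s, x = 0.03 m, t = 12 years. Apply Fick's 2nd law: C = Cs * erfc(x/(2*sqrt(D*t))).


t_seconds = 12 * 365.25 * 24 * 3600 = 378691200.0 s
arg = 0.03 / (2 * sqrt(2.01e-12 * 378691200.0))
= 0.5437
erfc(0.5437) = 0.442
C = 0.86 * 0.442 = 0.3801%

0.3801


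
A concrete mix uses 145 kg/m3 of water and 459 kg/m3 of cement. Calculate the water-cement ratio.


w/c = water / cement
w/c = 145 / 459 = 0.316

0.316


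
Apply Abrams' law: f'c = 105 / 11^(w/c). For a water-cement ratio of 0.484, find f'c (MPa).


f'c = 105 / 11^0.484
= 105 / 3.192
= 32.9 MPa

32.9


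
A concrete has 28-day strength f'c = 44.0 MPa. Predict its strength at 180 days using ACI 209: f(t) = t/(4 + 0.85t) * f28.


f(180) = 180 / (4 + 0.85 * 180) * 44.0
= 180 / 157.0 * 44.0
= 50.45 MPa

50.45


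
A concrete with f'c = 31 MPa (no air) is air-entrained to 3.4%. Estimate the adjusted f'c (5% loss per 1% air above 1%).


Strength loss = (3.4 - 1) * 5 = 12.0%
f'c = 31 * (1 - 12.0/100)
= 27.28 MPa

27.28


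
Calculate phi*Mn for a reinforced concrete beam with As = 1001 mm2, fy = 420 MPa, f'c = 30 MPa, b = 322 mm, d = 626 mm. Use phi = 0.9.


a = As * fy / (0.85 * f'c * b)
= 1001 * 420 / (0.85 * 30 * 322)
= 51.202 mm
Mn = As * fy * (d - a/2) / 10^6
= 252.4197 kN-m
phi*Mn = 0.9 * 252.4197 = 227.18 kN-m

227.18


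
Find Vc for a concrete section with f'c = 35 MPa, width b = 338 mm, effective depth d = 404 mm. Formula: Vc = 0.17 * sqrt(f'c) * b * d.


Vc = 0.17 * sqrt(35) * 338 * 404 / 1000
= 137.33 kN

137.33


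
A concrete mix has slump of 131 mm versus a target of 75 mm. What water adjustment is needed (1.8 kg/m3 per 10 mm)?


Difference = 75 - 131 = -56 mm
Water adjustment = -56 * 1.8 / 10 = -10.1 kg/m3

-10.1


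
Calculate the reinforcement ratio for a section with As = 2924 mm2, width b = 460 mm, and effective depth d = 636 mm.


rho = As / (b * d)
= 2924 / (460 * 636)
= 0.01

0.01


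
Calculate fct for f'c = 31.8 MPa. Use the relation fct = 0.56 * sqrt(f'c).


fct = 0.56 * sqrt(31.8)
= 0.56 * 5.639
= 3.158 MPa

3.158


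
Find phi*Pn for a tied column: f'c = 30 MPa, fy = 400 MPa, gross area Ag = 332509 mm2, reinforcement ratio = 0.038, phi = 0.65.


Ast = rho * Ag = 0.038 * 332509 = 12635.342 mm2
phi*Pn = 0.65 * 0.80 * (0.85 * 30 * (332509 - 12635.342) + 400 * 12635.342) / 1000
= 6869.68 kN

6869.68


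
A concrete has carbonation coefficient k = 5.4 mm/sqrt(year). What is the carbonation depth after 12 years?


depth = k * sqrt(t)
= 5.4 * sqrt(12)
= 18.71 mm

18.71


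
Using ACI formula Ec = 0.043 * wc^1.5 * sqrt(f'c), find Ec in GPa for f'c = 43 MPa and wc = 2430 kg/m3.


Ec = 0.043 * 2430^1.5 * sqrt(43) / 1000
= 33.78 GPa

33.78


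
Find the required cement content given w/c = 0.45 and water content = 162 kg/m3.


Cement = water / (w/c)
= 162 / 0.45
= 360.0 kg/m3

360.0


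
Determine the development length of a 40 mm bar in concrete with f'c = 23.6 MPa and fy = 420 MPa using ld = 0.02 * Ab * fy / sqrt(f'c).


Ab = pi * 40^2 / 4 = 1256.637 mm2
ld = 0.02 * 1256.637 * 420 / sqrt(23.6)
= 2172.9 mm

2172.9


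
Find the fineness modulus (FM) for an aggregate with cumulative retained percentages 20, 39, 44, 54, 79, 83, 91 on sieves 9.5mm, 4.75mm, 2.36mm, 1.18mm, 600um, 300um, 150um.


FM = sum(cumulative % retained) / 100
= 410 / 100
= 4.1

4.1


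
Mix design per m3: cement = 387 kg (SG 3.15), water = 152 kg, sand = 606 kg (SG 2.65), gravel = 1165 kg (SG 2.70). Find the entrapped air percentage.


Vol cement = 387 / (3.15 * 1000) = 0.122857 m3
Vol water = 152 / 1000 = 0.152 m3
Vol sand = 606 / (2.65 * 1000) = 0.228679 m3
Vol gravel = 1165 / (2.70 * 1000) = 0.431481 m3
Total solid + water volume = 0.935018 m3
Air = (1 - 0.935018) * 100 = 6.5%

6.5


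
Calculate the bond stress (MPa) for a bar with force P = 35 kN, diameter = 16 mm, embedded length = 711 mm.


u = P / (pi * db * ld)
= 35 * 1000 / (pi * 16 * 711)
= 0.979 MPa

0.979


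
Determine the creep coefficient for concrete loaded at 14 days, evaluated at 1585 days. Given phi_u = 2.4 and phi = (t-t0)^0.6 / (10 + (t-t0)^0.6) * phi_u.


dt = 1585 - 14 = 1571
phi = 1571^0.6 / (10 + 1571^0.6) * 2.4
= 2.141

2.141
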